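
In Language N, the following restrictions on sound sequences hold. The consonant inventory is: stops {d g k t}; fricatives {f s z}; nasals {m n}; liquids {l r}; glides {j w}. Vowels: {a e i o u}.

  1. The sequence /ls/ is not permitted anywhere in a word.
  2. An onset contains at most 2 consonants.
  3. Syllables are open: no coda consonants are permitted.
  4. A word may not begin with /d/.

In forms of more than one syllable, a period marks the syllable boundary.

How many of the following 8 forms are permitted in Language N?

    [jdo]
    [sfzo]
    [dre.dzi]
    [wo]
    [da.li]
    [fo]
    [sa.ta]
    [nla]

5

[jdo] — σ1 onset /jd/ (2C), coda /∅/ ok → permitted
[sfzo] — violates constraint 2: syllable 1 onset /sfz/ has 3 consonants (> 2) → not permitted
[dre.dzi] — violates constraint 4: word begins with /d/ → not permitted
[wo] — σ1 onset /w/, coda /∅/ ok → permitted
[da.li] — violates constraint 4: word begins with /d/ → not permitted
[fo] — σ1 onset /f/, coda /∅/ ok → permitted
[sa.ta] — σ1 onset /s/, coda /∅/ ok; σ2 onset /t/, coda /∅/ ok → permitted
[nla] — σ1 onset /nl/ (2C), coda /∅/ ok → permitted
Permitted: [jdo], [wo], [fo], [sa.ta], [nla] → 5.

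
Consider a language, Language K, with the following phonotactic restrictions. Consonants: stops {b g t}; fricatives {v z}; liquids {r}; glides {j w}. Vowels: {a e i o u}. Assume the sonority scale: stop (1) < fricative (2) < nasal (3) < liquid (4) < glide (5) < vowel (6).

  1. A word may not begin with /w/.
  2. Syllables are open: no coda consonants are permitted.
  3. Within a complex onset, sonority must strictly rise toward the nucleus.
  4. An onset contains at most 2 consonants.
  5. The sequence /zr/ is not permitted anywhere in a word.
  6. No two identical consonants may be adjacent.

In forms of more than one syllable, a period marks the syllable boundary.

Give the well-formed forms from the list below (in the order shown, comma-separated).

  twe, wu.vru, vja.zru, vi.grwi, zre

twe

twe — σ1 onset /tw/ (1→5 rises), coda /∅/ ok → well-formed
wu.vru — violates constraint 1: word begins with /w/ → ill-formed
vja.zru — violates constraint 5: contains banned sequence /zr/ → ill-formed
vi.grwi — violates constraint 4: syllable 2 onset /grw/ has 3 consonants (> 2) → ill-formed
zre — violates constraint 5: contains banned sequence /zr/ → ill-formed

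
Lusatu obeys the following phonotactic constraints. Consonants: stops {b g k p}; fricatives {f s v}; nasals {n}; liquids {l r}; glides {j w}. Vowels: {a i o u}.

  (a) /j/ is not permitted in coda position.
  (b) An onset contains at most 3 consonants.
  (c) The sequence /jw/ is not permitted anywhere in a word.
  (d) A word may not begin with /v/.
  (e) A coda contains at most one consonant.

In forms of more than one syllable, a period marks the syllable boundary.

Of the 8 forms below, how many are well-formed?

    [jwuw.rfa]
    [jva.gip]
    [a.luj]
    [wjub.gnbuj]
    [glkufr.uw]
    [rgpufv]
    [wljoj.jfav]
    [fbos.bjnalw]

1

[jwuw.rfa] — violates constraint (c): contains banned sequence /jw/ → ill-formed
[jva.gip] — σ1 onset /jv/ (2C), coda /∅/ ok; σ2 onset /g/, coda /p/ ok → well-formed
[a.luj] — violates constraint (a): syllable 2 coda contains /j/ → ill-formed
[wjub.gnbuj] — violates constraint (a): syllable 2 coda contains /j/ → ill-formed
[glkufr.uw] — violates constraint (e): syllable 1 coda /fr/ has 2 consonants (> 1) → ill-formed
[rgpufv] — violates constraint (e): syllable 1 coda /fv/ has 2 consonants (> 1) → ill-formed
[wljoj.jfav] — violates constraint (a): syllable 1 coda contains /j/ → ill-formed
[fbos.bjnalw] — violates constraint (e): syllable 2 coda /lw/ has 2 consonants (> 1) → ill-formed
Well-formed: [jva.gip] → 1.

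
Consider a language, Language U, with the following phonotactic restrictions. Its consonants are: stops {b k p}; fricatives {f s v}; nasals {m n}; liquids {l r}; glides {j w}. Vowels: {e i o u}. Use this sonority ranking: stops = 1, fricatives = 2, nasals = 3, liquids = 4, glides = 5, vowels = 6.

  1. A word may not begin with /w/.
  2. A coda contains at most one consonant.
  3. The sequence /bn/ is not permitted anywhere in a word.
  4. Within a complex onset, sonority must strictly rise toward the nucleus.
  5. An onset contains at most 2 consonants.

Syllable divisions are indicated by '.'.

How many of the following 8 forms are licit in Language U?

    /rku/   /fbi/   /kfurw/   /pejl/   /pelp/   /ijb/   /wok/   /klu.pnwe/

/rku/ — violates constraint 4: syllable 1 onset /rk/: /r/ (liquid, 4) → /k/ (stop, 1) does not rise → illicit
/fbi/ — violates constraint 4: syllable 1 onset /fb/: /f/ (fricative, 2) → /b/ (stop, 1) does not rise → illicit
/kfurw/ — violates constraint 2: syllable 1 coda /rw/ has 2 consonants (> 1) → illicit
/pejl/ — violates constraint 2: syllable 1 coda /jl/ has 2 consonants (> 1) → illicit
/pelp/ — violates constraint 2: syllable 1 coda /lp/ has 2 consonants (> 1) → illicit
/ijb/ — violates constraint 2: syllable 1 coda /jb/ has 2 consonants (> 1) → illicit
/wok/ — violates constraint 1: word begins with /w/ → illicit
/klu.pnwe/ — violates constraint 5: syllable 2 onset /pnw/ has 3 consonants (> 2) → illicit
No form is licit → 0.

0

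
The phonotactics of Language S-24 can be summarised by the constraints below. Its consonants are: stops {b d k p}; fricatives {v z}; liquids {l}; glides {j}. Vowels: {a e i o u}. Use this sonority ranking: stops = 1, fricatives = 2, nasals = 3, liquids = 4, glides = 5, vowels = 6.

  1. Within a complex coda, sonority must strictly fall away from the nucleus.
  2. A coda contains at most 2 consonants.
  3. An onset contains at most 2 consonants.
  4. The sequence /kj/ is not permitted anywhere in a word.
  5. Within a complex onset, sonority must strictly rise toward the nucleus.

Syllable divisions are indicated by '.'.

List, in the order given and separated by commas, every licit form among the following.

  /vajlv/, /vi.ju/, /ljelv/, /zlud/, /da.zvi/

/vajlv/ — violates constraint 2: syllable 1 coda /jlv/ has 3 consonants (> 2) → illicit
/vi.ju/ — σ1 onset /v/, coda /∅/ ok; σ2 onset /j/, coda /∅/ ok → licit
/ljelv/ — σ1 onset /lj/ (4→5 rises), coda /lv/ (4→2 falls) ok → licit
/zlud/ — σ1 onset /zl/ (2→4 rises), coda /d/ ok → licit
/da.zvi/ — violates constraint 5: syllable 2 onset /zv/: /z/ (fricative, 2) → /v/ (fricative, 2) does not rise → illicit

/vi.ju/, /ljelv/, /zlud/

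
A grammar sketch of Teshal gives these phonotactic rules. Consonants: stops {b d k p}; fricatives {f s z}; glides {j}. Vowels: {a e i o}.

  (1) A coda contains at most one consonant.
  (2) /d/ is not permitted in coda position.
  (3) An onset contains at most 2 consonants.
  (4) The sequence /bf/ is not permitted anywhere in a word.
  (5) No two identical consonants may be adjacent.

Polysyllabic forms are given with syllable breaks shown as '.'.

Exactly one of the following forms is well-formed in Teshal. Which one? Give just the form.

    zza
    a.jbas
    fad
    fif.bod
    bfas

zza — violates constraint 5: adjacent identical consonants /zz/ → ill-formed
a.jbas — σ1 onset /∅/, coda /∅/ ok; σ2 onset /jb/ (2C), coda /s/ ok → well-formed
fad — violates constraint 2: syllable 1 coda contains /d/ → ill-formed
fif.bod — violates constraint 2: syllable 2 coda contains /d/ → ill-formed
bfas — violates constraint 4: contains banned sequence /bf/ → ill-formed

a.jbas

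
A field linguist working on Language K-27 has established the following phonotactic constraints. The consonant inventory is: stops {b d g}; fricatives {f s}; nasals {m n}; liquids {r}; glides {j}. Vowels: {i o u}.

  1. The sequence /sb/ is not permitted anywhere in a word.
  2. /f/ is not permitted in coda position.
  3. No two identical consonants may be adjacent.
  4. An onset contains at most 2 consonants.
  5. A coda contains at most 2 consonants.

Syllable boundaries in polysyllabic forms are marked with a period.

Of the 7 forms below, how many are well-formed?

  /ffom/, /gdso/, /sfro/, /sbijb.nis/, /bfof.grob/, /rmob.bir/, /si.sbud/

0

/ffom/ — violates constraint 3: adjacent identical consonants /ff/ → ill-formed
/gdso/ — violates constraint 4: syllable 1 onset /gds/ has 3 consonants (> 2) → ill-formed
/sfro/ — violates constraint 4: syllable 1 onset /sfr/ has 3 consonants (> 2) → ill-formed
/sbijb.nis/ — violates constraint 1: contains banned sequence /sb/ → ill-formed
/bfof.grob/ — violates constraint 2: syllable 1 coda contains /f/ → ill-formed
/rmob.bir/ — violates constraint 3: adjacent identical consonants /bb/ → ill-formed
/si.sbud/ — violates constraint 1: contains banned sequence /sb/ → ill-formed
No form is well-formed → 0.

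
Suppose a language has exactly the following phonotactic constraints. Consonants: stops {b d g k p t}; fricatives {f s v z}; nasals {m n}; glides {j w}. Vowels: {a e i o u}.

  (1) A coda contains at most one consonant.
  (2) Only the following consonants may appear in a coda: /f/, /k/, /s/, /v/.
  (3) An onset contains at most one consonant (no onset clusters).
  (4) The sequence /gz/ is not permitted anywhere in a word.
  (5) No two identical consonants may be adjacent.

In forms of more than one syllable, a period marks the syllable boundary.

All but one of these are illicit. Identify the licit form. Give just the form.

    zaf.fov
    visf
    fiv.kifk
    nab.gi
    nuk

zaf.fov — violates constraint 5: adjacent identical consonants /ff/ → illicit
visf — violates constraint 1: syllable 1 coda /sf/ has 2 consonants (> 1) → illicit
fiv.kifk — violates constraint 1: syllable 2 coda /fk/ has 2 consonants (> 1) → illicit
nab.gi — violates constraint 2: syllable 1 coda contains /b/, which is not a licensed coda consonant → illicit
nuk — σ1 onset /n/, coda /k/ ok → licit

nuk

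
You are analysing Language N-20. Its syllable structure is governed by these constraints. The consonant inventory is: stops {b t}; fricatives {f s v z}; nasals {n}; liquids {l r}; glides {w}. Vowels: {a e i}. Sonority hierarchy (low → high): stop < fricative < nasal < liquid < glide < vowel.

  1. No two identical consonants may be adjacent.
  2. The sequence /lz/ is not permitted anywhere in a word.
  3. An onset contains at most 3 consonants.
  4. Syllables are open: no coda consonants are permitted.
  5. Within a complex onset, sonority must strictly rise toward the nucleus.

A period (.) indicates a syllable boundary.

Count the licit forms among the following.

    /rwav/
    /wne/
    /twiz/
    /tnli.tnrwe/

0

/rwav/ — violates constraint 4: syllable 1 coda /v/ has 1 consonant (> 0) → illicit
/wne/ — violates constraint 5: syllable 1 onset /wn/: /w/ (glide, 5) → /n/ (nasal, 3) does not rise → illicit
/twiz/ — violates constraint 4: syllable 1 coda /z/ has 1 consonant (> 0) → illicit
/tnli.tnrwe/ — violates constraint 3: syllable 2 onset /tnrw/ has 4 consonants (> 3) → illicit
No form is licit → 0.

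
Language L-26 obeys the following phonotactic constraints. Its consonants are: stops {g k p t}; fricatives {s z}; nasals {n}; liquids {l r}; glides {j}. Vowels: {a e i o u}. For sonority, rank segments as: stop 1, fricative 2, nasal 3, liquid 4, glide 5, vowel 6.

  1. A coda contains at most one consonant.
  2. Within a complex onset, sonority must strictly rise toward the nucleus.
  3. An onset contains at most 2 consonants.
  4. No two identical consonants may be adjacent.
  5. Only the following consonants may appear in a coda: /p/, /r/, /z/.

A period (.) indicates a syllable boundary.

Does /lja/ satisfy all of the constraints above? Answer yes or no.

/lja/ — σ1 onset /lj/ (4→5 rises), coda /∅/ ok → permitted

yes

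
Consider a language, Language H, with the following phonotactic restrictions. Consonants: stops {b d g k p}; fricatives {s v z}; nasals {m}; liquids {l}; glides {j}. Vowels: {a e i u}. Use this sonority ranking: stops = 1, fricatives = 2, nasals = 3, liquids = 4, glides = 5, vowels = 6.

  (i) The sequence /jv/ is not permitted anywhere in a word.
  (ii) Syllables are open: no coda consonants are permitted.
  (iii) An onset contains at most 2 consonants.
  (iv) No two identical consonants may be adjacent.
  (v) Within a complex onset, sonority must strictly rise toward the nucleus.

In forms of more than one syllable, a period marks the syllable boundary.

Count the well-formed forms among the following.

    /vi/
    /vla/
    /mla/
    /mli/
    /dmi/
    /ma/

6

/vi/ — σ1 onset /v/, coda /∅/ ok → well-formed
/vla/ — σ1 onset /vl/ (2→4 rises), coda /∅/ ok → well-formed
/mla/ — σ1 onset /ml/ (3→4 rises), coda /∅/ ok → well-formed
/mli/ — σ1 onset /ml/ (3→4 rises), coda /∅/ ok → well-formed
/dmi/ — σ1 onset /dm/ (1→3 rises), coda /∅/ ok → well-formed
/ma/ — σ1 onset /m/, coda /∅/ ok → well-formed
Well-formed: /vi/, /vla/, /mla/, /mli/, /dmi/, /ma/ → 6.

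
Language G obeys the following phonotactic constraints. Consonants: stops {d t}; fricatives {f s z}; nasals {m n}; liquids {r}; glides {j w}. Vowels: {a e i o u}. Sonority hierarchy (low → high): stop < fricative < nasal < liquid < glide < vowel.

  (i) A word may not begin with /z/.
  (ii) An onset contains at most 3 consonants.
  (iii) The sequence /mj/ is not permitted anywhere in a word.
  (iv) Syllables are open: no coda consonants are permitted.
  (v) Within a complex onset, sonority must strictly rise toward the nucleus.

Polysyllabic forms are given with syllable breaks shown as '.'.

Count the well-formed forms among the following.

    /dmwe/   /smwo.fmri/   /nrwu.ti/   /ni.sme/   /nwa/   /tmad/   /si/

6

/dmwe/ — σ1 onset /dmw/ (1→3→5 rises), coda /∅/ ok → well-formed
/smwo.fmri/ — σ1 onset /smw/ (2→3→5 rises), coda /∅/ ok; σ2 onset /fmr/ (2→3→4 rises), coda /∅/ ok → well-formed
/nrwu.ti/ — σ1 onset /nrw/ (3→4→5 rises), coda /∅/ ok; σ2 onset /t/, coda /∅/ ok → well-formed
/ni.sme/ — σ1 onset /n/, coda /∅/ ok; σ2 onset /sm/ (2→3 rises), coda /∅/ ok → well-formed
/nwa/ — σ1 onset /nw/ (3→5 rises), coda /∅/ ok → well-formed
/tmad/ — violates constraint (iv): syllable 1 coda /d/ has 1 consonant (> 0) → ill-formed
/si/ — σ1 onset /s/, coda /∅/ ok → well-formed
Well-formed: /dmwe/, /smwo.fmri/, /nrwu.ti/, /ni.sme/, /nwa/, /si/ → 6.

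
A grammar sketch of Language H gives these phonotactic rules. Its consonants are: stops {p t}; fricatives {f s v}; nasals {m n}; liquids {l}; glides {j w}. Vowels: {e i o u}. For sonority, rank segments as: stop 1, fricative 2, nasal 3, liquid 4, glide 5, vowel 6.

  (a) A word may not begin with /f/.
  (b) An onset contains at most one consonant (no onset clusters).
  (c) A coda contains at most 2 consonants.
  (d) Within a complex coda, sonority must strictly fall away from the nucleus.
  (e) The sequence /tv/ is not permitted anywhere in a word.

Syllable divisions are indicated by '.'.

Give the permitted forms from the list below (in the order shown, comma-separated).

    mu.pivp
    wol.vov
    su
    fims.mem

mu.pivp — σ1 onset /m/, coda /∅/ ok; σ2 onset /p/, coda /vp/ (2→1 falls) ok → permitted
wol.vov — σ1 onset /w/, coda /l/ ok; σ2 onset /v/, coda /v/ ok → permitted
su — σ1 onset /s/, coda /∅/ ok → permitted
fims.mem — violates constraint (a): word begins with /f/ → not permitted

mu.pivp, wol.vov, su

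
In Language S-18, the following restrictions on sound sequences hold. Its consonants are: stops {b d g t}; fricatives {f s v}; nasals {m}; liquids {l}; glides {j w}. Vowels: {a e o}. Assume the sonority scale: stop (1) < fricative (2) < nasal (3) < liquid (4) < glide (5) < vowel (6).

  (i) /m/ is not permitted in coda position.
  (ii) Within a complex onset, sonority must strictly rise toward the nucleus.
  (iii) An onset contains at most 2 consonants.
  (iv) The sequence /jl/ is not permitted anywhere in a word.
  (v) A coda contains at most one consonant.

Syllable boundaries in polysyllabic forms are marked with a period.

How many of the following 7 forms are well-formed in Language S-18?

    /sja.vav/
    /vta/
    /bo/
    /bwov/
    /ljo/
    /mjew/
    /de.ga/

6

/sja.vav/ — σ1 onset /sj/ (2→5 rises), coda /∅/ ok; σ2 onset /v/, coda /v/ ok → well-formed
/vta/ — violates constraint (ii): syllable 1 onset /vt/: /v/ (fricative, 2) → /t/ (stop, 1) does not rise → ill-formed
/bo/ — σ1 onset /b/, coda /∅/ ok → well-formed
/bwov/ — σ1 onset /bw/ (1→5 rises), coda /v/ ok → well-formed
/ljo/ — σ1 onset /lj/ (4→5 rises), coda /∅/ ok → well-formed
/mjew/ — σ1 onset /mj/ (3→5 rises), coda /w/ ok → well-formed
/de.ga/ — σ1 onset /d/, coda /∅/ ok; σ2 onset /g/, coda /∅/ ok → well-formed
Well-formed: /sja.vav/, /bo/, /bwov/, /ljo/, /mjew/, /de.ga/ → 6.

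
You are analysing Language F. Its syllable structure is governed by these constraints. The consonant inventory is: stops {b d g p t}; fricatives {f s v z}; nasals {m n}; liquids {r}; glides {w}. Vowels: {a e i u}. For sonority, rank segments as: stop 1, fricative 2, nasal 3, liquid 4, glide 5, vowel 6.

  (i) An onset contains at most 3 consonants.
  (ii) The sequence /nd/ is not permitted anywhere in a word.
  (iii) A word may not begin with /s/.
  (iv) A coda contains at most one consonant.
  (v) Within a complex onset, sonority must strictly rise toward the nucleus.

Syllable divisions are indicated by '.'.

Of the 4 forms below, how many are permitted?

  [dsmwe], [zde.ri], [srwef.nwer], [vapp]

0

[dsmwe] — violates constraint (i): syllable 1 onset /dsmw/ has 4 consonants (> 3) → not permitted
[zde.ri] — violates constraint (v): syllable 1 onset /zd/: /z/ (fricative, 2) → /d/ (stop, 1) does not rise → not permitted
[srwef.nwer] — violates constraint (iii): word begins with /s/ → not permitted
[vapp] — violates constraint (iv): syllable 1 coda /pp/ has 2 consonants (> 1) → not permitted
No form is permitted → 0.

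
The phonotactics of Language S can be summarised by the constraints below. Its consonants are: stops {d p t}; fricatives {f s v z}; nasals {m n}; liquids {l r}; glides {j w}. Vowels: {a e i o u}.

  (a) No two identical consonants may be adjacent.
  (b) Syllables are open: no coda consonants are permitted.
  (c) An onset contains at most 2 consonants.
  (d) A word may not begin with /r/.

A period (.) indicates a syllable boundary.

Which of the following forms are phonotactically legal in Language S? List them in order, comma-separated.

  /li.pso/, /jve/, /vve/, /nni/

/li.pso/, /jve/

/li.pso/ — σ1 onset /l/, coda /∅/ ok; σ2 onset /ps/ (2C), coda /∅/ ok → phonotactically legal
/jve/ — σ1 onset /jv/ (2C), coda /∅/ ok → phonotactically legal
/vve/ — violates constraint (a): adjacent identical consonants /vv/ → phonotactically illegal
/nni/ — violates constraint (a): adjacent identical consonants /nn/ → phonotactically illegal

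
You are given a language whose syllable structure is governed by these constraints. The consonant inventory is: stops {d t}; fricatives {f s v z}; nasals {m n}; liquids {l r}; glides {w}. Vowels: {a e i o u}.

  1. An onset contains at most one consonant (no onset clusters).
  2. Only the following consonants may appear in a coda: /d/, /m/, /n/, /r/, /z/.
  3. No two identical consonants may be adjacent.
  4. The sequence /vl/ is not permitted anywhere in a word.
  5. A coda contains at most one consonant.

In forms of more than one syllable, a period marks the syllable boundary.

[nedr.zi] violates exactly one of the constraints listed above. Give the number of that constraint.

5

[nedr.zi]: syllable 1 coda /dr/ has 2 consonants (> 1).
This is a violation of constraint 5: "A coda contains at most one consonant."
The remaining constraints (1, 2, 3, 4) are satisfied.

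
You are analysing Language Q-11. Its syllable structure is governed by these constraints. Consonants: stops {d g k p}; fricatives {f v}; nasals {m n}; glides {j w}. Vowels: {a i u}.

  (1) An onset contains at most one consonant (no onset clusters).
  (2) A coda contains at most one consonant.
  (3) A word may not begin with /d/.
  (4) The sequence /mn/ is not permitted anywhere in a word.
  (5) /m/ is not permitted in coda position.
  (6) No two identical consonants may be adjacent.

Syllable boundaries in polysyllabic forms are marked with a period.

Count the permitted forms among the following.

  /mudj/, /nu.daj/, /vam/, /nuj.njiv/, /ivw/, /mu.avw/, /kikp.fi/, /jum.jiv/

1

/mudj/ — violates constraint 2: syllable 1 coda /dj/ has 2 consonants (> 1) → not permitted
/nu.daj/ — σ1 onset /n/, coda /∅/ ok; σ2 onset /d/, coda /j/ ok → permitted
/vam/ — violates constraint 5: syllable 1 coda contains /m/ → not permitted
/nuj.njiv/ — violates constraint 1: syllable 2 onset /nj/ has 2 consonants (> 1) → not permitted
/ivw/ — violates constraint 2: syllable 1 coda /vw/ has 2 consonants (> 1) → not permitted
/mu.avw/ — violates constraint 2: syllable 2 coda /vw/ has 2 consonants (> 1) → not permitted
/kikp.fi/ — violates constraint 2: syllable 1 coda /kp/ has 2 consonants (> 1) → not permitted
/jum.jiv/ — violates constraint 5: syllable 1 coda contains /m/ → not permitted
Permitted: /nu.daj/ → 1.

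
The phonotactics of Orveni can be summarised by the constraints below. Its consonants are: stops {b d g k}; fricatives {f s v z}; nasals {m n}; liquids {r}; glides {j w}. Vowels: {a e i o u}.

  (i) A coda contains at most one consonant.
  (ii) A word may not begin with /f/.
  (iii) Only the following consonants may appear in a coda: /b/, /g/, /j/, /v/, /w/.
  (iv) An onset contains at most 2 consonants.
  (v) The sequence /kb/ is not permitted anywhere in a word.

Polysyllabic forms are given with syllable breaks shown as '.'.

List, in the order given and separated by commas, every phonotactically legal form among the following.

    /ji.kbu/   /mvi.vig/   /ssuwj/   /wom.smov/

/mvi.vig/

/ji.kbu/ — violates constraint (v): contains banned sequence /kb/ → phonotactically illegal
/mvi.vig/ — σ1 onset /mv/ (2C), coda /∅/ ok; σ2 onset /v/, coda /g/ ok → phonotactically legal
/ssuwj/ — violates constraint (i): syllable 1 coda /wj/ has 2 consonants (> 1) → phonotactically illegal
/wom.smov/ — violates constraint (iii): syllable 1 coda contains /m/, which is not a licensed coda consonant → phonotactically illegal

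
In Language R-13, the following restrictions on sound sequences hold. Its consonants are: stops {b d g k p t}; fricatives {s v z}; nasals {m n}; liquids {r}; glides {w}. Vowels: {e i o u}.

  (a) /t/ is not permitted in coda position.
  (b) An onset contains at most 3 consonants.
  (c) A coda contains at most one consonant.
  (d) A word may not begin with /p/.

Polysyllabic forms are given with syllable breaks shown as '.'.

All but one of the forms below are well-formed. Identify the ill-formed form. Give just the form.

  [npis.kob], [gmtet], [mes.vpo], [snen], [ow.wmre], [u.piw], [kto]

[npis.kob] — σ1 onset /np/ (2C), coda /s/ ok; σ2 onset /k/, coda /b/ ok → well-formed
[gmtet] — violates constraint (a): syllable 1 coda contains /t/ → ill-formed
[mes.vpo] — σ1 onset /m/, coda /s/ ok; σ2 onset /vp/ (2C), coda /∅/ ok → well-formed
[snen] — σ1 onset /sn/ (2C), coda /n/ ok → well-formed
[ow.wmre] — σ1 onset /∅/, coda /w/ ok; σ2 onset /wmr/ (3C), coda /∅/ ok → well-formed
[u.piw] — σ1 onset /∅/, coda /∅/ ok; σ2 onset /p/, coda /w/ ok → well-formed
[kto] — σ1 onset /kt/ (2C), coda /∅/ ok → well-formed

[gmtet]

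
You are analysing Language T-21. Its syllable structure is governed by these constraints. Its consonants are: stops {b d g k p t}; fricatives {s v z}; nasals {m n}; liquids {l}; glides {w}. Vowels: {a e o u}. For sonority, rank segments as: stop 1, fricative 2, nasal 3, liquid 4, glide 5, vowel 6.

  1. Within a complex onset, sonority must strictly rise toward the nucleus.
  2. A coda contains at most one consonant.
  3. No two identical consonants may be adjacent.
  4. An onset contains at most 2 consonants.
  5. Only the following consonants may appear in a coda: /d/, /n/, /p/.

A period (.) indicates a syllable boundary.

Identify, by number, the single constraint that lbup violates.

lbup: syllable 1 onset /lb/: /l/ (liquid, 4) → /b/ (stop, 1) does not rise.
This is a violation of constraint 1: "Within a complex onset, sonority must strictly rise toward the nucleus."
The remaining constraints (2, 3, 4, 5) are satisfied.

1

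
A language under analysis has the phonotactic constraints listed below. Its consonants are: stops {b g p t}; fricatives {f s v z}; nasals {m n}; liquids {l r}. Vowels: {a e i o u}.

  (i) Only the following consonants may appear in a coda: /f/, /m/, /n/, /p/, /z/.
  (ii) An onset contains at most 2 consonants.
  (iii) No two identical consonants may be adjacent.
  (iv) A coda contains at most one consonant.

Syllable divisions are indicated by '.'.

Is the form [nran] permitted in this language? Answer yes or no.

[nran] — σ1 onset /nr/ (2C), coda /n/ ok → permitted

yes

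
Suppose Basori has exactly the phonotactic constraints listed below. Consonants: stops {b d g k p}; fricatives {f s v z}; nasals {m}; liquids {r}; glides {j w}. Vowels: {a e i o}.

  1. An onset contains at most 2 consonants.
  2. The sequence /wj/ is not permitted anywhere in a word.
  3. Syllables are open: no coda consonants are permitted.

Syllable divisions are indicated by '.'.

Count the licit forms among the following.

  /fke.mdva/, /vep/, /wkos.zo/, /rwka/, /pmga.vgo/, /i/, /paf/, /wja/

/fke.mdva/ — violates constraint 1: syllable 2 onset /mdv/ has 3 consonants (> 2) → illicit
/vep/ — violates constraint 3: syllable 1 coda /p/ has 1 consonant (> 0) → illicit
/wkos.zo/ — violates constraint 3: syllable 1 coda /s/ has 1 consonant (> 0) → illicit
/rwka/ — violates constraint 1: syllable 1 onset /rwk/ has 3 consonants (> 2) → illicit
/pmga.vgo/ — violates constraint 1: syllable 1 onset /pmg/ has 3 consonants (> 2) → illicit
/i/ — σ1 onset /∅/, coda /∅/ ok → licit
/paf/ — violates constraint 3: syllable 1 coda /f/ has 1 consonant (> 0) → illicit
/wja/ — violates constraint 2: contains banned sequence /wj/ → illicit
Licit: /i/ → 1.

1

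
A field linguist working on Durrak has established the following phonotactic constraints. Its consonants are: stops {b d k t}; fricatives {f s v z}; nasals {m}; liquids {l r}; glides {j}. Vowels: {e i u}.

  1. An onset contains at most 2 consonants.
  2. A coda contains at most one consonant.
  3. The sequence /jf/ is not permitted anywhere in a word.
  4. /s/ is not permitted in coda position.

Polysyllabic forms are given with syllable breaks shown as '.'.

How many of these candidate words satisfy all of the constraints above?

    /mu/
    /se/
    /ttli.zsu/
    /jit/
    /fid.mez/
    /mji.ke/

5

/mu/ — σ1 onset /m/, coda /∅/ ok → well-formed
/se/ — σ1 onset /s/, coda /∅/ ok → well-formed
/ttli.zsu/ — violates constraint 1: syllable 1 onset /ttl/ has 3 consonants (> 2) → ill-formed
/jit/ — σ1 onset /j/, coda /t/ ok → well-formed
/fid.mez/ — σ1 onset /f/, coda /d/ ok; σ2 onset /m/, coda /z/ ok → well-formed
/mji.ke/ — σ1 onset /mj/ (2C), coda /∅/ ok; σ2 onset /k/, coda /∅/ ok → well-formed
Well-formed: /mu/, /se/, /jit/, /fid.mez/, /mji.ke/ → 5.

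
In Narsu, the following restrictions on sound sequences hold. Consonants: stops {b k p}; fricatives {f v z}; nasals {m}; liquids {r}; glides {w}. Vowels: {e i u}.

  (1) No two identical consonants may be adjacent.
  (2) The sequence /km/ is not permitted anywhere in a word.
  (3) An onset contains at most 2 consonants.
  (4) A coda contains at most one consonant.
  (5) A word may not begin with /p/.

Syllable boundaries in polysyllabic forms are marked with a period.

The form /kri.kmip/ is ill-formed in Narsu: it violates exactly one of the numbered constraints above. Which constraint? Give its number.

2

/kri.kmip/: contains banned sequence /km/.
This is a violation of constraint 2: "The sequence /km/ is not permitted anywhere in a word."
The remaining constraints (1, 3, 4, 5) are satisfied.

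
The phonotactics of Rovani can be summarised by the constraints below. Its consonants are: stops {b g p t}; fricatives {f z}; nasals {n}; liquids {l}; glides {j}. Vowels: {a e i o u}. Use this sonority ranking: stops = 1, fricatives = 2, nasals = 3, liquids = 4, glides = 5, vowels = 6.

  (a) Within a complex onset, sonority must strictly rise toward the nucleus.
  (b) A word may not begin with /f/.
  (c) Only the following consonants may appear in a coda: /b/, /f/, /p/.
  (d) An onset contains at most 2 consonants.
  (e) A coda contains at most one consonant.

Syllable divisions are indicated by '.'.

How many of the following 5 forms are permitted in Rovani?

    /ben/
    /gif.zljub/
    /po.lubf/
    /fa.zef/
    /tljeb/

/ben/ — violates constraint (c): syllable 1 coda contains /n/, which is not a licensed coda consonant → not permitted
/gif.zljub/ — violates constraint (d): syllable 2 onset /zlj/ has 3 consonants (> 2) → not permitted
/po.lubf/ — violates constraint (e): syllable 2 coda /bf/ has 2 consonants (> 1) → not permitted
/fa.zef/ — violates constraint (b): word begins with /f/ → not permitted
/tljeb/ — violates constraint (d): syllable 1 onset /tlj/ has 3 consonants (> 2) → not permitted
No form is permitted → 0.

0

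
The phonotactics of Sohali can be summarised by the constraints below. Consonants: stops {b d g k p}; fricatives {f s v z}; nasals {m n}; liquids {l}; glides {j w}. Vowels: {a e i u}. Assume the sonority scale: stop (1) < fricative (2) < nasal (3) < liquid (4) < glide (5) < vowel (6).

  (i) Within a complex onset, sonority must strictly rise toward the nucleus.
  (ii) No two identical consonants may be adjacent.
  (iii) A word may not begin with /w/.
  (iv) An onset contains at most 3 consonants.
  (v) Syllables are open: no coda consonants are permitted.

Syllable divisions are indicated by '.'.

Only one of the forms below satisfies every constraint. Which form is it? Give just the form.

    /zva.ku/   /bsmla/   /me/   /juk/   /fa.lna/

/me/

/zva.ku/ — violates constraint (i): syllable 1 onset /zv/: /z/ (fricative, 2) → /v/ (fricative, 2) does not rise → phonotactically illegal
/bsmla/ — violates constraint (iv): syllable 1 onset /bsml/ has 4 consonants (> 3) → phonotactically illegal
/me/ — σ1 onset /m/, coda /∅/ ok → phonotactically legal
/juk/ — violates constraint (v): syllable 1 coda /k/ has 1 consonant (> 0) → phonotactically illegal
/fa.lna/ — violates constraint (i): syllable 2 onset /ln/: /l/ (liquid, 4) → /n/ (nasal, 3) does not rise → phonotactically illegal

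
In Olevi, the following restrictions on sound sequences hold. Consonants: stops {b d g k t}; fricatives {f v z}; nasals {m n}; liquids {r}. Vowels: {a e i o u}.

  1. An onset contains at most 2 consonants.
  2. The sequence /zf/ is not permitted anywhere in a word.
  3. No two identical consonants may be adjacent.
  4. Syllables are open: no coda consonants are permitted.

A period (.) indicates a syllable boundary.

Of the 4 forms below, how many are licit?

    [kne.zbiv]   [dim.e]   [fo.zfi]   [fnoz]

[kne.zbiv] — violates constraint 4: syllable 2 coda /v/ has 1 consonant (> 0) → illicit
[dim.e] — violates constraint 4: syllable 1 coda /m/ has 1 consonant (> 0) → illicit
[fo.zfi] — violates constraint 2: contains banned sequence /zf/ → illicit
[fnoz] — violates constraint 4: syllable 1 coda /z/ has 1 consonant (> 0) → illicit
No form is licit → 0.

0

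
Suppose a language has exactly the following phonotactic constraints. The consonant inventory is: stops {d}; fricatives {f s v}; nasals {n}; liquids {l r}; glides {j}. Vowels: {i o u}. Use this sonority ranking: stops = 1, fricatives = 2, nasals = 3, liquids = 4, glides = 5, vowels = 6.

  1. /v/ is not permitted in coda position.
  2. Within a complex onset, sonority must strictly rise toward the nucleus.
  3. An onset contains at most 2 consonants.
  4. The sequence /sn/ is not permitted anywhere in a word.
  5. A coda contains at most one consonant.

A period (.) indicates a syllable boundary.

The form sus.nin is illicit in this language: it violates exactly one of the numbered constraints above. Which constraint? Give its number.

4

sus.nin: contains banned sequence /sn/.
This is a violation of constraint 4: "The sequence /sn/ is not permitted anywhere in a word."
The remaining constraints (1, 2, 3, 5) are satisfied.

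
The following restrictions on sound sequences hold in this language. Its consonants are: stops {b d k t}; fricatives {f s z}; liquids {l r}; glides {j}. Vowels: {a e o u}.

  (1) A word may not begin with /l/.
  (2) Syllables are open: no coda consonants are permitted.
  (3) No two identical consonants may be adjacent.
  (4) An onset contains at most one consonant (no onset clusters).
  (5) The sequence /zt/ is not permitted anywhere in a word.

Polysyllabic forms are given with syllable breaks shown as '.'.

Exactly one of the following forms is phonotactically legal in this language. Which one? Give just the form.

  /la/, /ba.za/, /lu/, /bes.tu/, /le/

/la/ — violates constraint 1: word begins with /l/ → phonotactically illegal
/ba.za/ — σ1 onset /b/, coda /∅/ ok; σ2 onset /z/, coda /∅/ ok → phonotactically legal
/lu/ — violates constraint 1: word begins with /l/ → phonotactically illegal
/bes.tu/ — violates constraint 2: syllable 1 coda /s/ has 1 consonant (> 0) → phonotactically illegal
/le/ — violates constraint 1: word begins with /l/ → phonotactically illegal

/ba.za/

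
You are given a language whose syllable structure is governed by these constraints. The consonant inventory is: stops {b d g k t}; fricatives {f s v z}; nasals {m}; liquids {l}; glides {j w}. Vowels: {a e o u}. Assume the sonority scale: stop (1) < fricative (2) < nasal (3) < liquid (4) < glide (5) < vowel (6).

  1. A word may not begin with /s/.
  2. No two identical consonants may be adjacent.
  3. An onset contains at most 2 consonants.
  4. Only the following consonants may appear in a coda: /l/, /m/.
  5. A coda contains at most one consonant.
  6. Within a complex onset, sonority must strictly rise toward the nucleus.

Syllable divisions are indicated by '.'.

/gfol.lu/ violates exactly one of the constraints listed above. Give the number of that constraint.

/gfol.lu/: adjacent identical consonants /ll/.
This is a violation of constraint 2: "No two identical consonants may be adjacent."
The remaining constraints (1, 3, 4, 5, 6) are satisfied.

2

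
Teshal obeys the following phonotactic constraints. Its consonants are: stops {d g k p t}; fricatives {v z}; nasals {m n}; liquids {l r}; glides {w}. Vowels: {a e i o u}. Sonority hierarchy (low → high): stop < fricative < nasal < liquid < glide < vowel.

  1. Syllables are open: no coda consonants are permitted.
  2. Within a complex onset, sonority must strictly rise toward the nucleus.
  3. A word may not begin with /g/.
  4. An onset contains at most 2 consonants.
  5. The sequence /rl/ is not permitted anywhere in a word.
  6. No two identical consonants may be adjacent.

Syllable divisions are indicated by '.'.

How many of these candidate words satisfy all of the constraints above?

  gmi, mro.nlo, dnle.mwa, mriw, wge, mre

2

gmi — violates constraint 3: word begins with /g/ → ill-formed
mro.nlo — σ1 onset /mr/ (3→4 rises), coda /∅/ ok; σ2 onset /nl/ (3→4 rises), coda /∅/ ok → well-formed
dnle.mwa — violates constraint 4: syllable 1 onset /dnl/ has 3 consonants (> 2) → ill-formed
mriw — violates constraint 1: syllable 1 coda /w/ has 1 consonant (> 0) → ill-formed
wge — violates constraint 2: syllable 1 onset /wg/: /w/ (glide, 5) → /g/ (stop, 1) does not rise → ill-formed
mre — σ1 onset /mr/ (3→4 rises), coda /∅/ ok → well-formed
Well-formed: mro.nlo, mre → 2.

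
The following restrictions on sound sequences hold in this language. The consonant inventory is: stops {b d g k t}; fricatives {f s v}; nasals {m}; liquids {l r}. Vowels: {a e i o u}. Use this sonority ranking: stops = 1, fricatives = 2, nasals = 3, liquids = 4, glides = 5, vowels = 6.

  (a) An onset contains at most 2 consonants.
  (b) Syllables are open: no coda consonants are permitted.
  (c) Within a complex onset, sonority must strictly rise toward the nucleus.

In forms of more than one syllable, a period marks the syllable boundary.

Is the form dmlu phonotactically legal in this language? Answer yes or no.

no

dmlu — violates constraint (a): syllable 1 onset /dml/ has 3 consonants (> 2) → phonotactically illegal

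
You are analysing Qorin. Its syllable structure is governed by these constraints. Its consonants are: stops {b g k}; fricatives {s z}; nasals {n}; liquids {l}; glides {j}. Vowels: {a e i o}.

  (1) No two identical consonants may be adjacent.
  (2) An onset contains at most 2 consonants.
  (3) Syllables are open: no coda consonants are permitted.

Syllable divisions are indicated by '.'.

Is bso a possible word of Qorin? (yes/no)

yes

bso — σ1 onset /bs/ (2C), coda /∅/ ok → permitted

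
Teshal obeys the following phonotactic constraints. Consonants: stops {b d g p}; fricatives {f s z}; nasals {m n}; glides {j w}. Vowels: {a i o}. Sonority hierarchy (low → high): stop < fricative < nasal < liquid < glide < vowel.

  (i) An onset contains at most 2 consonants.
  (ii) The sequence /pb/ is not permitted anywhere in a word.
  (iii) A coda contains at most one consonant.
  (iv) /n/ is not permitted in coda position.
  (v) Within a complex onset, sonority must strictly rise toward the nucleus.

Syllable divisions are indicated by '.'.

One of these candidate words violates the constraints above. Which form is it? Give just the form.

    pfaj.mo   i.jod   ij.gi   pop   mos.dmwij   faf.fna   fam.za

pfaj.mo — σ1 onset /pf/ (1→2 rises), coda /j/ ok; σ2 onset /m/, coda /∅/ ok → well-formed
i.jod — σ1 onset /∅/, coda /∅/ ok; σ2 onset /j/, coda /d/ ok → well-formed
ij.gi — σ1 onset /∅/, coda /j/ ok; σ2 onset /g/, coda /∅/ ok → well-formed
pop — σ1 onset /p/, coda /p/ ok → well-formed
mos.dmwij — violates constraint (i): syllable 2 onset /dmw/ has 3 consonants (> 2) → ill-formed
faf.fna — σ1 onset /f/, coda /f/ ok; σ2 onset /fn/ (2→3 rises), coda /∅/ ok → well-formed
fam.za — σ1 onset /f/, coda /m/ ok; σ2 onset /z/, coda /∅/ ok → well-formed

mos.dmwij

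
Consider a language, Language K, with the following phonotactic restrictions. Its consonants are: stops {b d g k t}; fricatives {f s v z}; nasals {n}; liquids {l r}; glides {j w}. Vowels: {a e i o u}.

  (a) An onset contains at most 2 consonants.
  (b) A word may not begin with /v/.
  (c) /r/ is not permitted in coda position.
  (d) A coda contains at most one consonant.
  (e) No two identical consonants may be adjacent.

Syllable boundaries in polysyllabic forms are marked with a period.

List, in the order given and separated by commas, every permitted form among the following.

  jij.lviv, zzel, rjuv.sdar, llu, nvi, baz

jij.lviv — σ1 onset /j/, coda /j/ ok; σ2 onset /lv/ (2C), coda /v/ ok → permitted
zzel — violates constraint (e): adjacent identical consonants /zz/ → not permitted
rjuv.sdar — violates constraint (c): syllable 2 coda contains /r/ → not permitted
llu — violates constraint (e): adjacent identical consonants /ll/ → not permitted
nvi — σ1 onset /nv/ (2C), coda /∅/ ok → permitted
baz — σ1 onset /b/, coda /z/ ok → permitted

jij.lviv, nvi, baz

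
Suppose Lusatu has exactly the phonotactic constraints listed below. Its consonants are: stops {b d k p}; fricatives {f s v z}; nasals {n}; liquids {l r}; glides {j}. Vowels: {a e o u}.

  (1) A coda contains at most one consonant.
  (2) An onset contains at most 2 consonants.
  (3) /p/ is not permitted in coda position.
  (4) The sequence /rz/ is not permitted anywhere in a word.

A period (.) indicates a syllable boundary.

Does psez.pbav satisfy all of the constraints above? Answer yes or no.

yes

psez.pbav — σ1 onset /ps/ (2C), coda /z/ ok; σ2 onset /pb/ (2C), coda /v/ ok → permitted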